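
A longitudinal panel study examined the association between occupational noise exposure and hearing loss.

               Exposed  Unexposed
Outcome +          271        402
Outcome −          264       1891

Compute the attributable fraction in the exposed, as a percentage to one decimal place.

Reading the table with exposure as columns: a = 271 (Exposed, case), b = 264 (Exposed, non-case), c = 402 (Unexposed, case), d = 1891.
Risk in exposed = 271/535 = 0.50654; risk in unexposed = 402/2293 = 0.17532.
RR = 0.50654/0.17532 = 2.88931
AR% = (RR − 1)/RR × 100 = (2.88931 − 1)/2.88931 × 100 = 65.3896%

65.4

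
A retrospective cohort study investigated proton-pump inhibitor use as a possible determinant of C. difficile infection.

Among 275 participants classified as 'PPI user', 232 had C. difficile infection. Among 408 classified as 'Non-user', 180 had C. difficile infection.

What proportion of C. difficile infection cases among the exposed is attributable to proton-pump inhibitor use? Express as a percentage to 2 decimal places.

From the description: a = 232, b = 43, c = 180, d = 228.
Risk in exposed = 232/275 = 0.84364; risk in unexposed = 180/408 = 0.44118.
RR = 0.84364/0.44118 = 1.91224
AR% = (RR − 1)/RR × 100 = (1.91224 − 1)/1.91224 × 100 = 47.7054%

47.71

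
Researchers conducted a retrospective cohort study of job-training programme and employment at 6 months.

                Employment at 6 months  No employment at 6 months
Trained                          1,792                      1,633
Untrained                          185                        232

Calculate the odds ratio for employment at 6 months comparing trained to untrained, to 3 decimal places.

1.376

Cells: a = 1792, b = 1633, c = 185, d = 232.
OR = (a·d)/(b·c) = (1792 × 232) / (1633 × 185) = 415744 / 302105 = 1.37616
The odds of employment at 6 months are about 1.38 times as high in the trained group.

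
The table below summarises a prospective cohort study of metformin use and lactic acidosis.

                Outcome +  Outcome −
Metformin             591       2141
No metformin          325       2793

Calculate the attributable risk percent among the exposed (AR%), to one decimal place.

51.8

Cells: a = 591, b = 2141, c = 325, d = 2793.
Risk in exposed = 591/2732 = 0.21633; risk in unexposed = 325/3118 = 0.10423.
RR = 0.21633/0.10423 = 2.07539
AR% = (RR − 1)/RR × 100 = (2.07539 − 1)/2.07539 × 100 = 51.8163%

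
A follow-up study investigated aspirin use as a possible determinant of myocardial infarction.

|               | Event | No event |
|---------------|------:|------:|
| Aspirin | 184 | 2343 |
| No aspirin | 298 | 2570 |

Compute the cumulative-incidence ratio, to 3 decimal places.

0.701

Cells: a = 184, b = 2343, c = 298, d = 2570.
Risk in exposed = 184/2527 = 0.07281; risk in unexposed = 298/2868 = 0.10391.
RR = 0.07281 / 0.10391 = 0.70077
The risk is 30% lower among the exposed than among the unexposed.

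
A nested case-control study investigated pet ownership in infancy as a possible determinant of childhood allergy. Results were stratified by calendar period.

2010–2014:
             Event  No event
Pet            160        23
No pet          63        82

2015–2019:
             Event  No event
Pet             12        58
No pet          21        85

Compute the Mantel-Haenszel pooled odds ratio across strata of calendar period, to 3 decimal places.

4.039

OR_MH = Σ(aᵢdᵢ/nᵢ) / Σ(bᵢcᵢ/nᵢ), where nᵢ is the stratum total.
Stratum 1 (2010–2014): n = 328; a·d/n = 160·82/328 = 40.0000; b·c/n = 23·63/328 = 4.4177
Stratum 2 (2015–2019): n = 176; a·d/n = 12·85/176 = 5.7955; b·c/n = 58·21/176 = 6.9205
OR_MH = (40.0000 + 5.7955) / (4.4177 + 6.9205) = 45.7955 / 11.3381 = 4.03906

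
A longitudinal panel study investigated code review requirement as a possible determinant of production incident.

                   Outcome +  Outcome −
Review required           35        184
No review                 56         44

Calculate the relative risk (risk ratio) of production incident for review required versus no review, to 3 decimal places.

Cells: a = 35, b = 184, c = 56, d = 44.
Risk in exposed = 35/219 = 0.15982; risk in unexposed = 56/100 = 0.56000.
RR = 0.15982 / 0.56000 = 0.28539
The risk is 71% lower among the exposed than among the unexposed.

0.285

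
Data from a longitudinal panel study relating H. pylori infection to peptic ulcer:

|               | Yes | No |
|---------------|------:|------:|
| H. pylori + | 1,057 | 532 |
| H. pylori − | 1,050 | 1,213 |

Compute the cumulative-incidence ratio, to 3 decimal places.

1.434

Cells: a = 1057, b = 532, c = 1050, d = 1213.
Risk in exposed = 1057/1589 = 0.66520; risk in unexposed = 1050/2263 = 0.46399.
RR = 0.66520 / 0.46399 = 1.43366
The risk among the exposed is 1.43 times that among the unexposed.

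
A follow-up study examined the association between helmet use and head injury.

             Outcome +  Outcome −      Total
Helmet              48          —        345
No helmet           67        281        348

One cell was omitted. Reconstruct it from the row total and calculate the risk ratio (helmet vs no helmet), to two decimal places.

The missing cell is in the exposed row: 345 − 48 = 297.
So a = 48, b = 297, c = 67, d = 281.
RR = [a/(a+b)] / [c/(c+d)] = (48/345) / (67/348) = 0.13913/0.19253 = 0.72265

0.72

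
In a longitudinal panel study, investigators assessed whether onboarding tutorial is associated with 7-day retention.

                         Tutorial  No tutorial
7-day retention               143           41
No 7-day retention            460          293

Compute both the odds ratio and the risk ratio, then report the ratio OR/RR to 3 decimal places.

Reading the table with exposure as columns: a = 143 (Tutorial, case), b = 460 (Tutorial, non-case), c = 41 (No tutorial, case), d = 293.
OR = (143·293)/(460·41) = 41899/18860 = 2.22158
Risk in exposed = 143/603 = 0.23715; risk in unexposed = 41/334 = 0.12275; RR = 1.93189
OR/RR = 2.22158 / 1.93189 = 1.14995
The outcome is not rare, so the OR lies further from 1 than the RR.

1.150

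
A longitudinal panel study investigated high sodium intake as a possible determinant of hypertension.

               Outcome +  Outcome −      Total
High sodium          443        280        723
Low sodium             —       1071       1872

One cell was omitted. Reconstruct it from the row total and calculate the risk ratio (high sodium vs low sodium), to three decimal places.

1.432

The missing cell is in the unexposed row: 1872 − 1071 = 801.
So a = 443, b = 280, c = 801, d = 1071.
RR = [a/(a+b)] / [c/(c+d)] = (443/723) / (801/1872) = 0.61272/0.42788 = 1.43199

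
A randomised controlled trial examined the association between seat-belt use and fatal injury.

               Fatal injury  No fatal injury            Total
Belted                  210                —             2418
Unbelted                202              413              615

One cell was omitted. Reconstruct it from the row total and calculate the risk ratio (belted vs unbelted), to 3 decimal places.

The missing cell is in the exposed row: 2418 − 210 = 2208.
So a = 210, b = 2208, c = 202, d = 413.
RR = [a/(a+b)] / [c/(c+d)] = (210/2418) / (202/615) = 0.08685/0.32846 = 0.26442

0.264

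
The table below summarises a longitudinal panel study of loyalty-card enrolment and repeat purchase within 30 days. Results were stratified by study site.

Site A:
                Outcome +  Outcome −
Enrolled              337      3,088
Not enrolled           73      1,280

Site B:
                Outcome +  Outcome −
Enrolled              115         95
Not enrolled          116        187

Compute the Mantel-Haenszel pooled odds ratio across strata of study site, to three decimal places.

1.925

OR_MH = Σ(aᵢdᵢ/nᵢ) / Σ(bᵢcᵢ/nᵢ), where nᵢ is the stratum total.
Stratum 1 (Site A): n = 4778; a·d/n = 337·1280/4778 = 90.2805; b·c/n = 3088·73/4778 = 47.1796
Stratum 2 (Site B): n = 513; a·d/n = 115·187/513 = 41.9201; b·c/n = 95·116/513 = 21.4815
OR_MH = (90.2805 + 41.9201) / (47.1796 + 21.4815) = 132.2005 / 68.6611 = 1.92541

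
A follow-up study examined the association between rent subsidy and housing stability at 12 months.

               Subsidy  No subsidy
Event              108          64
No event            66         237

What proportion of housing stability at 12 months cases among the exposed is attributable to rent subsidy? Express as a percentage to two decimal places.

Reading the table with exposure as columns: a = 108 (Subsidy, case), b = 66 (Subsidy, non-case), c = 64 (No subsidy, case), d = 237.
Risk in exposed = 108/174 = 0.62069; risk in unexposed = 64/301 = 0.21262.
RR = 0.62069/0.21262 = 2.91918
AR% = (RR − 1)/RR × 100 = (2.91918 − 1)/2.91918 × 100 = 65.7438%

65.74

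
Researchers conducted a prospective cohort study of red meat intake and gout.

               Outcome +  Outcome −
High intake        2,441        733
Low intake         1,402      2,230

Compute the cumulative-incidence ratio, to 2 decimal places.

Cells: a = 2441, b = 733, c = 1402, d = 2230.
Risk in exposed = 2441/3174 = 0.76906; risk in unexposed = 1402/3632 = 0.38601.
RR = 0.76906 / 0.38601 = 1.99232
The risk among the exposed is 1.99 times that among the unexposed.

1.99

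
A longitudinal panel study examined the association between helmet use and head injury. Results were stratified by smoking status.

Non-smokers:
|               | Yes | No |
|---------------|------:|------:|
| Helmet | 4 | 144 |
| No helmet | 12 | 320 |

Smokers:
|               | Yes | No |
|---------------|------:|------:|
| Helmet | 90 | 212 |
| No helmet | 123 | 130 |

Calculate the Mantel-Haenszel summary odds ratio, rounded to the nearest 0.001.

OR_MH = Σ(aᵢdᵢ/nᵢ) / Σ(bᵢcᵢ/nᵢ), where nᵢ is the stratum total.
Stratum 1 (Non-smokers): n = 480; a·d/n = 4·320/480 = 2.6667; b·c/n = 144·12/480 = 3.6000
Stratum 2 (Smokers): n = 555; a·d/n = 90·130/555 = 21.0811; b·c/n = 212·123/555 = 46.9838
OR_MH = (2.6667 + 21.0811) / (3.6000 + 46.9838) = 23.7477 / 50.5838 = 0.46947

0.469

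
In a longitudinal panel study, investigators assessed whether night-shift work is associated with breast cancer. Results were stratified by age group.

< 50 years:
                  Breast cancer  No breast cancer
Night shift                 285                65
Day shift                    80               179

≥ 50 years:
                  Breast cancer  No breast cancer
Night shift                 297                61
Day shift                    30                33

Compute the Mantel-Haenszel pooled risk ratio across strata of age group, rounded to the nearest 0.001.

RR_MH = Σ(aᵢ·n₀ᵢ/nᵢ) / Σ(cᵢ·n₁ᵢ/nᵢ), with n₁ᵢ = aᵢ+bᵢ (exposed), n₀ᵢ = cᵢ+dᵢ (unexposed), nᵢ = n₁ᵢ+n₀ᵢ.
Stratum 1 (< 50 years): n₁ = 350, n₀ = 259, n = 609; a·n₀/n = 285·259/609 = 121.2069; c·n₁/n = 80·350/609 = 45.9770
Stratum 2 (≥ 50 years): n₁ = 358, n₀ = 63, n = 421; a·n₀/n = 297·63/421 = 44.4442; c·n₁/n = 30·358/421 = 25.5107
RR_MH = (121.2069 + 44.4442) / (45.9770 + 25.5107) = 165.6511 / 71.4877 = 2.31720

2.317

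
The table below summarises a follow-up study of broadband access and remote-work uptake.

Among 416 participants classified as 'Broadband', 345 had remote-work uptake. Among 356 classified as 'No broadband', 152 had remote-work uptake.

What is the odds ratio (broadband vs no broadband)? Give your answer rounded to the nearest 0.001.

From the description: a = 345, b = 71, c = 152, d = 204.
OR = (a·d)/(b·c) = (345 × 204) / (71 × 152) = 70380 / 10792 = 6.52150
The odds of remote-work uptake are about 6.52 times as high in the broadband group.

6.521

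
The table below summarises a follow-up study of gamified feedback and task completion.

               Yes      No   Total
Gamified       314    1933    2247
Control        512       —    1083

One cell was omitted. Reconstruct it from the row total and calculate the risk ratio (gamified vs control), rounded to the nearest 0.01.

The missing cell is in the unexposed row: 1083 − 512 = 571.
So a = 314, b = 1933, c = 512, d = 571.
RR = [a/(a+b)] / [c/(c+d)] = (314/2247) / (512/1083) = 0.13974/0.47276 = 0.29559

0.30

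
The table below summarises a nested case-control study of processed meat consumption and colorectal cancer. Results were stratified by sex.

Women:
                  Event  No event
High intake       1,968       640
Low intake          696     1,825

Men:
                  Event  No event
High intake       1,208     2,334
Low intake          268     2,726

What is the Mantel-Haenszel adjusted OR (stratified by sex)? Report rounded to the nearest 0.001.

OR_MH = Σ(aᵢdᵢ/nᵢ) / Σ(bᵢcᵢ/nᵢ), where nᵢ is the stratum total.
Stratum 1 (Women): n = 5129; a·d/n = 1968·1825/5129 = 700.2535; b·c/n = 640·696/5129 = 86.8473
Stratum 2 (Men): n = 6536; a·d/n = 1208·2726/6536 = 503.8262; b·c/n = 2334·268/6536 = 95.7026
OR_MH = (700.2535 + 503.8262) / (86.8473 + 95.7026) = 1204.0797 / 182.5499 = 6.59589

6.596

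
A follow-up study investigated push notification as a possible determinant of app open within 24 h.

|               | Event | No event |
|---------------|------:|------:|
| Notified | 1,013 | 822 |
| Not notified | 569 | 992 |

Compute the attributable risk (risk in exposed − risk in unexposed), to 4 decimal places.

Cells: a = 1013, b = 822, c = 569, d = 992.
Risk in exposed = 1013/1835 = 0.552044; risk in unexposed = 569/1561 = 0.364510.
Risk difference = 0.552044 − 0.364510 = 0.187534

0.1875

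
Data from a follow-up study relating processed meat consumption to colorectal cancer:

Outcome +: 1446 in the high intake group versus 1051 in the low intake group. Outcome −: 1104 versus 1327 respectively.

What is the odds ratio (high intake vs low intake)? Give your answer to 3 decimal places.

1.654

From the description: a = 1446, b = 1104, c = 1051, d = 1327.
OR = (a·d)/(b·c) = (1446 × 1327) / (1104 × 1051) = 1918842 / 1160304 = 1.65374
The odds of colorectal cancer are about 1.65 times as high in the high intake group.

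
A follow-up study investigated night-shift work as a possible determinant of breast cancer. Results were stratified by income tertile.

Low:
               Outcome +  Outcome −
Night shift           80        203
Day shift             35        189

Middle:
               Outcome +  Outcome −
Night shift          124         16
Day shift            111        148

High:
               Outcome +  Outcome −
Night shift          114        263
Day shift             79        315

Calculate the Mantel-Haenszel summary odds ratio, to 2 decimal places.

OR_MH = Σ(aᵢdᵢ/nᵢ) / Σ(bᵢcᵢ/nᵢ), where nᵢ is the stratum total.
Stratum 1 (Low): n = 507; a·d/n = 80·189/507 = 29.8225; b·c/n = 203·35/507 = 14.0138
Stratum 2 (Middle): n = 399; a·d/n = 124·148/399 = 45.9950; b·c/n = 16·111/399 = 4.4511
Stratum 3 (High): n = 771; a·d/n = 114·315/771 = 46.5759; b·c/n = 263·79/771 = 26.9481
OR_MH = (29.8225 + 45.9950 + 46.5759) / (14.0138 + 4.4511 + 26.9481) = 122.3933 / 45.4131 = 2.69511

2.70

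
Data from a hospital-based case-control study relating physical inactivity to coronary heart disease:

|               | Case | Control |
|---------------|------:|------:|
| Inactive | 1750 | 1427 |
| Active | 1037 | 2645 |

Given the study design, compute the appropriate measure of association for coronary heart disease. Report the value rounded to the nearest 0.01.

3.13

Cells: a = 1750, b = 1427, c = 1037, d = 2645.
This is a hospital-based case-control study: participants were sampled on outcome status, so risks in the source population cannot be estimated directly — relative risk is not valid here. The odds ratio is the appropriate measure.
OR = (a·d)/(b·c) = (1750 × 2645) / (1427 × 1037) = 4628750 / 1479799 = 3.12796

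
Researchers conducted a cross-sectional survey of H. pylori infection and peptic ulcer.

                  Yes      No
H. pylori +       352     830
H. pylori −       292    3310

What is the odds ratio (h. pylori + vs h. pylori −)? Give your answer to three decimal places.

4.807

Cells: a = 352, b = 830, c = 292, d = 3310.
OR = (a·d)/(b·c) = (352 × 3310) / (830 × 292) = 1165120 / 242360 = 4.80739
The odds of peptic ulcer are about 4.81 times as high in the h. pylori + group.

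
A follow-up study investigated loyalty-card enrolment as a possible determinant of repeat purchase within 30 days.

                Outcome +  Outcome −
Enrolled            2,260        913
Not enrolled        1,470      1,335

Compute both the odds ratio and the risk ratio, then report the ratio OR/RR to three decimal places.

1.654

Cells: a = 2260, b = 913, c = 1470, d = 1335.
OR = (2260·1335)/(913·1470) = 3017100/1342110 = 2.24803
Risk in exposed = 2260/3173 = 0.71226; risk in unexposed = 1470/2805 = 0.52406; RR = 1.35911
OR/RR = 2.24803 / 1.35911 = 1.65405
The outcome is not rare, so the OR lies further from 1 than the RR.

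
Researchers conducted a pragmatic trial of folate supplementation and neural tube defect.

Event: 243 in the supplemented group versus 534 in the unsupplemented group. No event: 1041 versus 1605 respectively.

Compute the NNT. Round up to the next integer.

17

Risk in treated group = 243/1284 = 0.18925; risk in control = 534/2139 = 0.24965.
Absolute risk reduction = 0.24965 − 0.18925 = 0.06040
NNT = 1 / ARR = 1 / 0.06040 = 16.557 → round up → 17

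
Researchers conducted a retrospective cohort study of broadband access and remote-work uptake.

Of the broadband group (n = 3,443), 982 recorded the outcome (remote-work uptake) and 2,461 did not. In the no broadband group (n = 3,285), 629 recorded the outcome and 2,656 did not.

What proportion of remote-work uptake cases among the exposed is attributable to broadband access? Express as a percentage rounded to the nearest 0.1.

32.9

From the description: a = 982, b = 2461, c = 629, d = 2656.
Risk in exposed = 982/3443 = 0.28522; risk in unexposed = 629/3285 = 0.19148.
RR = 0.28522/0.19148 = 1.48956
AR% = (RR − 1)/RR × 100 = (1.48956 − 1)/1.48956 × 100 = 32.8663%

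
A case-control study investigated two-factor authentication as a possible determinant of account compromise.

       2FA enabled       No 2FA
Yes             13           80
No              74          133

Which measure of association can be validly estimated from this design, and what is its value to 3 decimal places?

0.292

Reading the table with exposure as columns: a = 13 (2FA enabled, case), b = 74 (2FA enabled, non-case), c = 80 (No 2FA, case), d = 133.
This is a case-control study: participants were sampled on outcome status, so risks in the source population cannot be estimated directly — relative risk is not valid here. The odds ratio is the appropriate measure.
OR = (a·d)/(b·c) = (13 × 133) / (74 × 80) = 1729 / 5920 = 0.29206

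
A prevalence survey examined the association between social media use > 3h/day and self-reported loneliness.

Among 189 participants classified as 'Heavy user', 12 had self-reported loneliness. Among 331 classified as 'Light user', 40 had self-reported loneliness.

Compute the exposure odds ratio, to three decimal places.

0.493

From the description: a = 12, b = 177, c = 40, d = 291.
OR = (a·d)/(b·c) = (12 × 291) / (177 × 40) = 3492 / 7080 = 0.49322
Exposure is associated with lower odds of self-reported loneliness (OR = 0.49 < 1).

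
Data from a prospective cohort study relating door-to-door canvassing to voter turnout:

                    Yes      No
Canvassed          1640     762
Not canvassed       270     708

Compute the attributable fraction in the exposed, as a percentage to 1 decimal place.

Cells: a = 1640, b = 762, c = 270, d = 708.
Risk in exposed = 1640/2402 = 0.68276; risk in unexposed = 270/978 = 0.27607.
RR = 0.68276/0.27607 = 2.47312
AR% = (RR − 1)/RR × 100 = (2.47312 − 1)/2.47312 × 100 = 59.5653%

59.6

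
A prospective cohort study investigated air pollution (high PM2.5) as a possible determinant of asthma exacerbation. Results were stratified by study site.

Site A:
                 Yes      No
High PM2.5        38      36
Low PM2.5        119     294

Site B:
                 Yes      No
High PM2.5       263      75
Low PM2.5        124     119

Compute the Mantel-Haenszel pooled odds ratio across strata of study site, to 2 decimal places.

OR_MH = Σ(aᵢdᵢ/nᵢ) / Σ(bᵢcᵢ/nᵢ), where nᵢ is the stratum total.
Stratum 1 (Site A): n = 487; a·d/n = 38·294/487 = 22.9405; b·c/n = 36·119/487 = 8.7967
Stratum 2 (Site B): n = 581; a·d/n = 263·119/581 = 53.8675; b·c/n = 75·124/581 = 16.0069
OR_MH = (22.9405 + 53.8675) / (8.7967 + 16.0069) = 76.8079 / 24.8036 = 3.09664

3.10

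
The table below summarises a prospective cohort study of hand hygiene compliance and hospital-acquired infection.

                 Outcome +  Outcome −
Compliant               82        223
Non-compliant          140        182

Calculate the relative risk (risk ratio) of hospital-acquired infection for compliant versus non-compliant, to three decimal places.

Cells: a = 82, b = 223, c = 140, d = 182.
Risk in exposed = 82/305 = 0.26885; risk in unexposed = 140/322 = 0.43478.
RR = 0.26885 / 0.43478 = 0.61836
The risk is 38% lower among the exposed than among the unexposed.

0.618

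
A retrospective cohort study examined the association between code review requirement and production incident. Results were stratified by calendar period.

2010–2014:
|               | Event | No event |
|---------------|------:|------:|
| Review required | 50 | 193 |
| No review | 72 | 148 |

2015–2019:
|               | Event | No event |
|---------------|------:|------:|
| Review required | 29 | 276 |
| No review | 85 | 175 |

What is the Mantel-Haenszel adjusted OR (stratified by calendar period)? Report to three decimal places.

0.349

OR_MH = Σ(aᵢdᵢ/nᵢ) / Σ(bᵢcᵢ/nᵢ), where nᵢ is the stratum total.
Stratum 1 (2010–2014): n = 463; a·d/n = 50·148/463 = 15.9827; b·c/n = 193·72/463 = 30.0130
Stratum 2 (2015–2019): n = 565; a·d/n = 29·175/565 = 8.9823; b·c/n = 276·85/565 = 41.5221
OR_MH = (15.9827 + 8.9823) / (30.0130 + 41.5221) = 24.9650 / 71.5351 = 0.34899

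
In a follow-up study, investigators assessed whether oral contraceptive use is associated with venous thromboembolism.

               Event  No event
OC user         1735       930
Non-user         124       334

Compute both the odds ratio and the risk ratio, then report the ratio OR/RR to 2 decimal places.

2.09

Cells: a = 1735, b = 930, c = 124, d = 334.
OR = (1735·334)/(930·124) = 579490/115320 = 5.02506
Risk in exposed = 1735/2665 = 0.65103; risk in unexposed = 124/458 = 0.27074; RR = 2.40462
OR/RR = 5.02506 / 2.40462 = 2.08975
The outcome is not rare, so the OR lies further from 1 than the RR.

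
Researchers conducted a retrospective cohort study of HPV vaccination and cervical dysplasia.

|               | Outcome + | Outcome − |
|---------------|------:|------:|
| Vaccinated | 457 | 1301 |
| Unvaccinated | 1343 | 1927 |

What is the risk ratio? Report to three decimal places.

Cells: a = 457, b = 1301, c = 1343, d = 1927.
Risk in exposed = 457/1758 = 0.25995; risk in unexposed = 1343/3270 = 0.41070.
RR = 0.25995 / 0.41070 = 0.63295
The risk is 37% lower among the exposed than among the unexposed.

0.633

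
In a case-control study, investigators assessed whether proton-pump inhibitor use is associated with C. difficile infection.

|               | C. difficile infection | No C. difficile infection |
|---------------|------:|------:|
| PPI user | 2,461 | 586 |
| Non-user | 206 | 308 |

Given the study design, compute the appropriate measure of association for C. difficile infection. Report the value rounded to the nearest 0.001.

Cells: a = 2461, b = 586, c = 206, d = 308.
This is a case-control study: participants were sampled on outcome status, so risks in the source population cannot be estimated directly — relative risk is not valid here. The odds ratio is the appropriate measure.
OR = (a·d)/(b·c) = (2461 × 308) / (586 × 206) = 757988 / 120716 = 6.27910

6.279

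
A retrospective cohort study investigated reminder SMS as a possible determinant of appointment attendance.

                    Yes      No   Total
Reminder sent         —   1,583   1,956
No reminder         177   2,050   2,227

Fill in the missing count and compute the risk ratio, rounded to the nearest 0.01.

The missing cell is in the exposed row: 1956 − 1583 = 373.
So a = 373, b = 1583, c = 177, d = 2050.
RR = [a/(a+b)] / [c/(c+d)] = (373/1956) / (177/2227) = 0.19070/0.07948 = 2.39931

2.40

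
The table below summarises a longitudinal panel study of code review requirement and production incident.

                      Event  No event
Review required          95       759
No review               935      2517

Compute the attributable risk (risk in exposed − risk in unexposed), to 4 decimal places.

Cells: a = 95, b = 759, c = 935, d = 2517.
Risk in exposed = 95/854 = 0.111241; risk in unexposed = 935/3452 = 0.270857.
Risk difference = 0.111241 − 0.270857 = -0.159616

-0.1596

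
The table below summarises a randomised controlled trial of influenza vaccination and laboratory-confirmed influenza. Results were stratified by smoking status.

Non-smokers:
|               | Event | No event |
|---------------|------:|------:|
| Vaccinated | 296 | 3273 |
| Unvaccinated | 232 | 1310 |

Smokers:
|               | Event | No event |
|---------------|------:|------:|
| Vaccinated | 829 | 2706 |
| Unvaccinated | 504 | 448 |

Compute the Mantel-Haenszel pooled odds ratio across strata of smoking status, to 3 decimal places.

0.351

OR_MH = Σ(aᵢdᵢ/nᵢ) / Σ(bᵢcᵢ/nᵢ), where nᵢ is the stratum total.
Stratum 1 (Non-smokers): n = 5111; a·d/n = 296·1310/5111 = 75.8677; b·c/n = 3273·232/5111 = 148.5690
Stratum 2 (Smokers): n = 4487; a·d/n = 829·448/4487 = 82.7707; b·c/n = 2706·504/4487 = 303.9501
OR_MH = (75.8677 + 82.7707) / (148.5690 + 303.9501) = 158.6384 / 452.5190 = 0.35057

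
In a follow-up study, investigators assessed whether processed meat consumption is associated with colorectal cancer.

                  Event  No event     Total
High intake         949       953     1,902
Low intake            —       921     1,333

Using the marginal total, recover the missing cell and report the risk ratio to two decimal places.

1.61

The missing cell is in the unexposed row: 1333 − 921 = 412.
So a = 949, b = 953, c = 412, d = 921.
RR = [a/(a+b)] / [c/(c+d)] = (949/1902) / (412/1333) = 0.49895/0.30908 = 1.61432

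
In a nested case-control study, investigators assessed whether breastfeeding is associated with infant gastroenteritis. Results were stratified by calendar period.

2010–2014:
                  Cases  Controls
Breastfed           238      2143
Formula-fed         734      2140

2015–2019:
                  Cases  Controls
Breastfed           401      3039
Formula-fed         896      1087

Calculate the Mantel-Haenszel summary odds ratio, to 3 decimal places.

OR_MH = Σ(aᵢdᵢ/nᵢ) / Σ(bᵢcᵢ/nᵢ), where nᵢ is the stratum total.
Stratum 1 (2010–2014): n = 5255; a·d/n = 238·2140/5255 = 96.9210; b·c/n = 2143·734/5255 = 299.3267
Stratum 2 (2015–2019): n = 5423; a·d/n = 401·1087/5423 = 80.3775; b·c/n = 3039·896/5423 = 502.1103
OR_MH = (96.9210 + 80.3775) / (299.3267 + 502.1103) = 177.2985 / 801.4370 = 0.22123

0.221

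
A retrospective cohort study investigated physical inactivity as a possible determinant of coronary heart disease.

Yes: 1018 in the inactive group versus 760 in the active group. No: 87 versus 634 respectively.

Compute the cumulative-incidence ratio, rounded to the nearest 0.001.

1.690

From the description: a = 1018, b = 87, c = 760, d = 634.
Risk in exposed = 1018/1105 = 0.92127; risk in unexposed = 760/1394 = 0.54519.
RR = 0.92127 / 0.54519 = 1.68980
The risk among the exposed is 1.69 times that among the unexposed.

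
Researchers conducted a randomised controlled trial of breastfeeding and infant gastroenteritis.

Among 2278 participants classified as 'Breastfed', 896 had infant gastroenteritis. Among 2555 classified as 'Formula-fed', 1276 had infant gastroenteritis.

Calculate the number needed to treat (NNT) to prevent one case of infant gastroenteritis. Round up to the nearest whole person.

10

Risk in treated group = 896/2278 = 0.39333; risk in control = 1276/2555 = 0.49941.
Absolute risk reduction = 0.49941 − 0.39333 = 0.10609
NNT = 1 / ARR = 1 / 0.10609 = 9.426 → round up → 10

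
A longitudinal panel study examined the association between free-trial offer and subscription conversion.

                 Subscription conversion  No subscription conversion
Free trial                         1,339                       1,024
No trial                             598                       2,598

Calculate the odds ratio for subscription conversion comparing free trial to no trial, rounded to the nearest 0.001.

5.681

Cells: a = 1339, b = 1024, c = 598, d = 2598.
OR = (a·d)/(b·c) = (1339 × 2598) / (1024 × 598) = 3478722 / 612352 = 5.68092
The odds of subscription conversion are about 5.68 times as high in the free trial group.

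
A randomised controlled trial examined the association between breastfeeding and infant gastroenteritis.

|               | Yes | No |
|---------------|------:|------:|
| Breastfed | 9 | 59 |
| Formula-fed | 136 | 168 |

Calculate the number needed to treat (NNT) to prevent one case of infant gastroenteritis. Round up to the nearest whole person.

4

Risk in treated group = 9/68 = 0.13235; risk in control = 136/304 = 0.44737.
Absolute risk reduction = 0.44737 − 0.13235 = 0.31502
NNT = 1 / ARR = 1 / 0.31502 = 3.174 → round up → 4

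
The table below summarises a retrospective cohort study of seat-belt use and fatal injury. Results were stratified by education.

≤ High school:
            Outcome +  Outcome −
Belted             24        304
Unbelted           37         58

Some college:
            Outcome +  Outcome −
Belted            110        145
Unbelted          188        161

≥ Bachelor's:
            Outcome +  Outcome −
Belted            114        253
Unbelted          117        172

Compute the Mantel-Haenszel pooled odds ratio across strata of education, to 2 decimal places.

OR_MH = Σ(aᵢdᵢ/nᵢ) / Σ(bᵢcᵢ/nᵢ), where nᵢ is the stratum total.
Stratum 1 (≤ High school): n = 423; a·d/n = 24·58/423 = 3.2908; b·c/n = 304·37/423 = 26.5910
Stratum 2 (Some college): n = 604; a·d/n = 110·161/604 = 29.3212; b·c/n = 145·188/604 = 45.1325
Stratum 3 (≥ Bachelor's): n = 656; a·d/n = 114·172/656 = 29.8902; b·c/n = 253·117/656 = 45.1235
OR_MH = (3.2908 + 29.3212 + 29.8902) / (26.5910 + 45.1325 + 45.1235) = 62.5022 / 116.8469 = 0.53491

0.53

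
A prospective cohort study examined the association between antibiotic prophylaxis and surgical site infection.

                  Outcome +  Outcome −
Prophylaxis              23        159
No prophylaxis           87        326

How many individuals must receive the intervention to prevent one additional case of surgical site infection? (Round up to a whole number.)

12

Risk in treated group = 23/182 = 0.12637; risk in control = 87/413 = 0.21065.
Absolute risk reduction = 0.21065 − 0.12637 = 0.08428
NNT = 1 / ARR = 1 / 0.08428 = 11.865 → round up → 12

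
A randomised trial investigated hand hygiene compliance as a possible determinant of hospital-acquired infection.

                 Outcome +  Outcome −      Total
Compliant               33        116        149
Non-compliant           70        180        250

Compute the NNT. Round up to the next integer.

Risk in treated group = 33/149 = 0.22148; risk in control = 70/250 = 0.28000.
Absolute risk reduction = 0.28000 − 0.22148 = 0.05852
NNT = 1 / ARR = 1 / 0.05852 = 17.087 → round up → 18

18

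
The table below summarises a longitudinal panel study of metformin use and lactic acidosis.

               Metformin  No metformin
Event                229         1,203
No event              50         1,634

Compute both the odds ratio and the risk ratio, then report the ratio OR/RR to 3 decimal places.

3.214

Reading the table with exposure as columns: a = 229 (Metformin, case), b = 50 (Metformin, non-case), c = 1203 (No metformin, case), d = 1634.
OR = (229·1634)/(50·1203) = 374186/60150 = 6.22088
Risk in exposed = 229/279 = 0.82079; risk in unexposed = 1203/2837 = 0.42404; RR = 1.93564
OR/RR = 6.22088 / 1.93564 = 3.21386
The outcome is not rare, so the OR lies further from 1 than the RR.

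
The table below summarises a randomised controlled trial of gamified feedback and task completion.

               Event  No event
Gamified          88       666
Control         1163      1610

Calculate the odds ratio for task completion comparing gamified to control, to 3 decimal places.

0.183

Cells: a = 88, b = 666, c = 1163, d = 1610.
OR = (a·d)/(b·c) = (88 × 1610) / (666 × 1163) = 141680 / 774558 = 0.18292
Exposure is associated with lower odds of task completion (OR = 0.18 < 1).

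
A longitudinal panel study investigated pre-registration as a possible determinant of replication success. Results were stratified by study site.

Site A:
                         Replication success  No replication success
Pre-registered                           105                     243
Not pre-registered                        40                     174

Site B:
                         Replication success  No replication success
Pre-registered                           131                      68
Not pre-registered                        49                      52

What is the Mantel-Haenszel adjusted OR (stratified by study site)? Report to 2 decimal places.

OR_MH = Σ(aᵢdᵢ/nᵢ) / Σ(bᵢcᵢ/nᵢ), where nᵢ is the stratum total.
Stratum 1 (Site A): n = 562; a·d/n = 105·174/562 = 32.5089; b·c/n = 243·40/562 = 17.2954
Stratum 2 (Site B): n = 300; a·d/n = 131·52/300 = 22.7067; b·c/n = 68·49/300 = 11.1067
OR_MH = (32.5089 + 22.7067) / (17.2954 + 11.1067) = 55.2156 / 28.4020 = 1.94407

1.94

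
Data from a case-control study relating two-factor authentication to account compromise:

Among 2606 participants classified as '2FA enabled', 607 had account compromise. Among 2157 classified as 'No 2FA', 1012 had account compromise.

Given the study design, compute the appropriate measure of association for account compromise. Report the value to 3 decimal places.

From the description: a = 607, b = 1999, c = 1012, d = 1145.
This is a case-control study: participants were sampled on outcome status, so risks in the source population cannot be estimated directly — relative risk is not valid here. The odds ratio is the appropriate measure.
OR = (a·d)/(b·c) = (607 × 1145) / (1999 × 1012) = 695015 / 2022988 = 0.34356

0.344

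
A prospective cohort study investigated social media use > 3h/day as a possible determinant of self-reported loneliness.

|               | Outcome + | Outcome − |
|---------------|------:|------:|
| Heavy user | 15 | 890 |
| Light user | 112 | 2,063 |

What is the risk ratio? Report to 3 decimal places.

Cells: a = 15, b = 890, c = 112, d = 2063.
Risk in exposed = 15/905 = 0.01657; risk in unexposed = 112/2175 = 0.05149.
RR = 0.01657 / 0.05149 = 0.32187
The risk is 68% lower among the exposed than among the unexposed.

0.322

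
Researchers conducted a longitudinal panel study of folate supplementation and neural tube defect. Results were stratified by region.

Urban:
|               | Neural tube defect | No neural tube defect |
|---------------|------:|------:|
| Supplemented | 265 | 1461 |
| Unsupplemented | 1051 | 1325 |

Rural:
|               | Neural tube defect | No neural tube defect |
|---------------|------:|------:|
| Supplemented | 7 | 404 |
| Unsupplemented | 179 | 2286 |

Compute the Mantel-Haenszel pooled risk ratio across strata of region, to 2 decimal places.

RR_MH = Σ(aᵢ·n₀ᵢ/nᵢ) / Σ(cᵢ·n₁ᵢ/nᵢ), with n₁ᵢ = aᵢ+bᵢ (exposed), n₀ᵢ = cᵢ+dᵢ (unexposed), nᵢ = n₁ᵢ+n₀ᵢ.
Stratum 1 (Urban): n₁ = 1726, n₀ = 2376, n = 4102; a·n₀/n = 265·2376/4102 = 153.4959; c·n₁/n = 1051·1726/4102 = 442.2296
Stratum 2 (Rural): n₁ = 411, n₀ = 2465, n = 2876; a·n₀/n = 7·2465/2876 = 5.9997; c·n₁/n = 179·411/2876 = 25.5803
RR_MH = (153.4959 + 5.9997) / (442.2296 + 25.5803) = 159.4955 / 467.8100 = 0.34094

0.34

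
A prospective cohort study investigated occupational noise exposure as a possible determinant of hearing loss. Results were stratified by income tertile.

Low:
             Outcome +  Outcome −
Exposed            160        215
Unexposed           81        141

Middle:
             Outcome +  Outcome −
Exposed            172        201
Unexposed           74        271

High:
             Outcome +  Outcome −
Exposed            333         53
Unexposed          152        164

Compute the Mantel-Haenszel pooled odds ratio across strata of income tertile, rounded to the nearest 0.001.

2.942

OR_MH = Σ(aᵢdᵢ/nᵢ) / Σ(bᵢcᵢ/nᵢ), where nᵢ is the stratum total.
Stratum 1 (Low): n = 597; a·d/n = 160·141/597 = 37.7889; b·c/n = 215·81/597 = 29.1709
Stratum 2 (Middle): n = 718; a·d/n = 172·271/718 = 64.9192; b·c/n = 201·74/718 = 20.7159
Stratum 3 (High): n = 702; a·d/n = 333·164/702 = 77.7949; b·c/n = 53·152/702 = 11.4758
OR_MH = (37.7889 + 64.9192 + 77.7949) / (29.1709 + 20.7159 + 11.4758) = 180.5030 / 61.3625 = 2.94158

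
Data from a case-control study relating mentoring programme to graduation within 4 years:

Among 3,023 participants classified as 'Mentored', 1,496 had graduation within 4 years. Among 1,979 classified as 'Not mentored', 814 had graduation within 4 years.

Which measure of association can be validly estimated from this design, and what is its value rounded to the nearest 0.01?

1.40

From the description: a = 1496, b = 1527, c = 814, d = 1165.
This is a case-control study: participants were sampled on outcome status, so risks in the source population cannot be estimated directly — relative risk is not valid here. The odds ratio is the appropriate measure.
OR = (a·d)/(b·c) = (1496 × 1165) / (1527 × 814) = 1742840 / 1242978 = 1.40215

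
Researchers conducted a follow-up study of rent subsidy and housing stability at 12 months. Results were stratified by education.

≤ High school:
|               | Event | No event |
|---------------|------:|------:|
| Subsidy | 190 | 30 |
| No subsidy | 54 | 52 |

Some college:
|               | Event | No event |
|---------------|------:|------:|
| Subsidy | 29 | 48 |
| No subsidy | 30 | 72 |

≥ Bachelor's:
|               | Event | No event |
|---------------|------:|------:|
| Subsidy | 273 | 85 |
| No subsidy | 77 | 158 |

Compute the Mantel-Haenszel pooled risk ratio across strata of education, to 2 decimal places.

1.95

RR_MH = Σ(aᵢ·n₀ᵢ/nᵢ) / Σ(cᵢ·n₁ᵢ/nᵢ), with n₁ᵢ = aᵢ+bᵢ (exposed), n₀ᵢ = cᵢ+dᵢ (unexposed), nᵢ = n₁ᵢ+n₀ᵢ.
Stratum 1 (≤ High school): n₁ = 220, n₀ = 106, n = 326; a·n₀/n = 190·106/326 = 61.7791; c·n₁/n = 54·220/326 = 36.4417
Stratum 2 (Some college): n₁ = 77, n₀ = 102, n = 179; a·n₀/n = 29·102/179 = 16.5251; c·n₁/n = 30·77/179 = 12.9050
Stratum 3 (≥ Bachelor's): n₁ = 358, n₀ = 235, n = 593; a·n₀/n = 273·235/593 = 108.1872; c·n₁/n = 77·358/593 = 46.4857
RR_MH = (61.7791 + 16.5251 + 108.1872) / (36.4417 + 12.9050 + 46.4857) = 186.4915 / 95.8324 = 1.94602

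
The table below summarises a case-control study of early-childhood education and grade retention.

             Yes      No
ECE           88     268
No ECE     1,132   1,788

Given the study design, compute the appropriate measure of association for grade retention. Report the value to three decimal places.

Cells: a = 88, b = 268, c = 1132, d = 1788.
This is a case-control study: participants were sampled on outcome status, so risks in the source population cannot be estimated directly — relative risk is not valid here. The odds ratio is the appropriate measure.
OR = (a·d)/(b·c) = (88 × 1788) / (268 × 1132) = 157344 / 303376 = 0.51864

0.519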